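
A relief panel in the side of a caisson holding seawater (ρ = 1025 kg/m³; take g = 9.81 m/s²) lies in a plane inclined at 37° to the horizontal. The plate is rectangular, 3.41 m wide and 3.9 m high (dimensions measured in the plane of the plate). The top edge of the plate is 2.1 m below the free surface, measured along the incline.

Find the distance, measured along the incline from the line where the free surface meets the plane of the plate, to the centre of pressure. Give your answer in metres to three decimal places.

γ = ρg = 1025 × 9.81 / 1000 = 10.05525 kN/m³.
Let θ = 37° be the plate's angle to the horizontal; measure y along the incline from where the plane meets the free surface. Vertical depth h = y·sinθ with sinθ = 0.601815.
The centroid lies 3.9/2 = 1.95 m below the top edge, so y_c = 2.1 + 1.95 = 4.05 m and h_c = 4.05 × 0.601815 = 2.43735 m.
A = 3.41 × 3.9 = 13.299 m².
Resultant F = γ·h_c·A = 10.05525 × 2.43735 × 13.299 = 325.934 kN.
I_c = b·h³/12 = 3.41 × 3.9³/12 = 16.8565 m⁴.
Centre of pressure: y_p = y_c + I_c/(y_c·A) = 4.05 + 16.8565/(4.05 × 13.299) = 4.05 + 0.312963 = 4.36296 m along the plane.

y_p = 4.363 m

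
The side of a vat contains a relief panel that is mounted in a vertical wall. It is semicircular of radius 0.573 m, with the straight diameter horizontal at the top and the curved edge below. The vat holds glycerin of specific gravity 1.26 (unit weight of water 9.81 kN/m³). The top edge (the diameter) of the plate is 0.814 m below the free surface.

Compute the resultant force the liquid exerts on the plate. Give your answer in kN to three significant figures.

γ = 1.26 × 9.81 = 12.3606 kN/m³.
The centroid of a semicircle lies 4r/(3π) = 0.243189 m from the diameter, here below the top edge, so the centroid depth is h_c = 0.814 + 0.243189 = 1.05719 m.
A = πr²/2 = π × 0.573²/2 = 0.515738 m².
Resultant F = γ·h_c·A = 12.3606 × 1.05719 × 0.515738 = 6.73941 kN.

F ≈ 6.74 kN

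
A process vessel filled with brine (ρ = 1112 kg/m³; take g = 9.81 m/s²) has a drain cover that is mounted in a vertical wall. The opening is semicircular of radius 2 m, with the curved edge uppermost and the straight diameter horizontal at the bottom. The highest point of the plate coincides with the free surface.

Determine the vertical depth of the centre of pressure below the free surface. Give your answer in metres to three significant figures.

h_p = 1.39 m

γ = ρg = 1112 × 9.81 / 1000 = 10.90872 kN/m³.
The centroid lies 4r/(3π) = 0.848826 m above the diameter, so r − 4r/(3π) = 2 − 0.848826 = 1.15117 m below the topmost point, so the centroid depth is h_c = 1.15117 m.
A = πr²/2 = π × 2²/2 = 6.28319 m².
Resultant F = γ·h_c·A = 10.90872 × 1.15117 × 6.28319 = 78.903 kN.
I_c = (π/8 − 8/(9π))·r⁴ = 0.109757 × 2⁴ = 1.75611 m⁴.
Centre of pressure: y_p = y_c + I_c/(y_c·A) = 1.15117 + 1.75611/(1.15117 × 6.28319) = 1.15117 + 0.242791 = 1.39396 m along the plane.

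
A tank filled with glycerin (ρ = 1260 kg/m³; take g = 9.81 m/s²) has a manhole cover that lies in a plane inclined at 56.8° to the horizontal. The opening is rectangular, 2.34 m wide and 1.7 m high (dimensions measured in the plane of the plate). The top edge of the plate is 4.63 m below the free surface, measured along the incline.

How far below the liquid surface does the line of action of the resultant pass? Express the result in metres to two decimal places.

γ = ρg = 1260 × 9.81 / 1000 = 12.3606 kN/m³.
Let θ = 56.8° be the plate's angle to the horizontal; measure y along the incline from where the plane meets the free surface. Vertical depth h = y·sinθ with sinθ = 0.836764.
The centroid lies 1.7/2 = 0.85 m below the top edge, so y_c = 4.63 + 0.85 = 5.48 m and h_c = 5.48 × 0.836764 = 4.58547 m.
A = 2.34 × 1.7 = 3.978 m².
Resultant F = γ·h_c·A = 12.3606 × 4.58547 × 3.978 = 225.47 kN.
I_c = b·h³/12 = 2.34 × 1.7³/12 = 0.958035 m⁴.
Centre of pressure: y_p = y_c + I_c/(y_c·A) = 5.48 + 0.958035/(5.48 × 3.978) = 5.48 + 0.0439477 = 5.52395 m along the plane.
Vertically, h_p = y_p·sinθ = 5.52395 × 0.836764 = 4.62224 m.

h_p = 4.62 m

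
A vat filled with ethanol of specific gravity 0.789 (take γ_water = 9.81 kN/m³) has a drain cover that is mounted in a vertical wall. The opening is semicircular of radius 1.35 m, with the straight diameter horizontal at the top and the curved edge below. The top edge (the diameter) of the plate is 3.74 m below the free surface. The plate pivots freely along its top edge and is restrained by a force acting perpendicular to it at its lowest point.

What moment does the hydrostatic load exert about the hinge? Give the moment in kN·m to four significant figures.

γ = 0.789 × 9.81 = 7.74009 kN/m³.
The centroid of a semicircle lies 4r/(3π) = 0.572958 m from the diameter, here below the top edge, so the centroid depth is h_c = 3.74 + 0.572958 = 4.31296 m.
A = πr²/2 = π × 1.35²/2 = 2.86278 m².
Resultant F = γ·h_c·A = 7.74009 × 4.31296 × 2.86278 = 95.5673 kN.
I_c = (π/8 − 8/(9π))·r⁴ = 0.109757 × 1.35⁴ = 0.364559 m⁴.
Centre of pressure: y_p = y_c + I_c/(y_c·A) = 4.31296 + 0.364559/(4.31296 × 2.86278) = 4.31296 + 0.029526 = 4.34249 m along the plane.
The resultant acts 0.572958 + 0.029526 = 0.602484 m (along the plate) below the hinge at the top edge, so the moment about the hinge is M = F × 0.602484 = 95.5673 × 0.602484 = 57.5778 kN·m.

M ≈ 57.58 kN·m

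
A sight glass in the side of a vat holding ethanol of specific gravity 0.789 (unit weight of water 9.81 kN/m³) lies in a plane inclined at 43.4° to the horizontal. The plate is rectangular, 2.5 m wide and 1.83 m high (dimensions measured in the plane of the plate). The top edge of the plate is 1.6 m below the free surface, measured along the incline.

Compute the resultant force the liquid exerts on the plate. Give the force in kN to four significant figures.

γ = 0.789 × 9.81 = 7.74009 kN/m³.
Let θ = 43.4° be the plate's angle to the horizontal; measure y along the incline from where the plane meets the free surface. Vertical depth h = y·sinθ with sinθ = 0.687088.
The centroid lies 1.83/2 = 0.915 m below the top edge, so y_c = 1.6 + 0.915 = 2.515 m and h_c = 2.515 × 0.687088 = 1.72803 m.
A = 2.5 × 1.83 = 4.575 m².
Resultant F = γ·h_c·A = 7.74009 × 1.72803 × 4.575 = 61.1911 kN.

F ≈ 61.19 kN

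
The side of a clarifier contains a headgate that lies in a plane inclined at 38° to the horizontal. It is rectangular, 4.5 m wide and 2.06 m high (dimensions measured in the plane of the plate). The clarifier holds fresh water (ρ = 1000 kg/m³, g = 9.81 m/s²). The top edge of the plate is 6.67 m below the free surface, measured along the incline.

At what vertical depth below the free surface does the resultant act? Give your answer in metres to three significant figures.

h_p = 4.77 m

γ = ρg = 1000 × 9.81 = 9810 N/m³ = 9.81 kN/m³.
Let θ = 38° be the plate's angle to the horizontal; measure y along the incline from where the plane meets the free surface. Vertical depth h = y·sinθ with sinθ = 0.615661.
The centroid lies 2.06/2 = 1.03 m below the top edge, so y_c = 6.67 + 1.03 = 7.7 m and h_c = 7.7 × 0.615661 = 4.74059 m.
A = 4.5 × 2.06 = 9.27 m².
Resultant F = γ·h_c·A = 9.81 × 4.74059 × 9.27 = 431.103 kN.
I_c = b·h³/12 = 4.5 × 2.06³/12 = 3.27818 m⁴.
Centre of pressure: y_p = y_c + I_c/(y_c·A) = 7.7 + 3.27818/(7.7 × 9.27) = 7.7 + 0.0459264 = 7.74593 m along the plane.
Vertically, h_p = y_p·sinθ = 7.74593 × 0.615661 = 4.76887 m.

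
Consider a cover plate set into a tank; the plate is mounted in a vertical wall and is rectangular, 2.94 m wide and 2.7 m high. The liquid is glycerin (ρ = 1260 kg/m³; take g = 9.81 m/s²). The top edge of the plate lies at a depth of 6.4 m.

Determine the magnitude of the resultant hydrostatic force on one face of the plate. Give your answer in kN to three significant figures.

F ≈ 760 kN

γ = ρg = 1260 × 9.81 / 1000 = 12.3606 kN/m³.
The centroid lies 2.7/2 = 1.35 m below the top edge, so the centroid depth is h_c = 6.4 + 1.35 = 7.75 m.
A = 2.94 × 2.7 = 7.938 m².
Resultant F = γ·h_c·A = 12.3606 × 7.75 × 7.938 = 760.418 kN.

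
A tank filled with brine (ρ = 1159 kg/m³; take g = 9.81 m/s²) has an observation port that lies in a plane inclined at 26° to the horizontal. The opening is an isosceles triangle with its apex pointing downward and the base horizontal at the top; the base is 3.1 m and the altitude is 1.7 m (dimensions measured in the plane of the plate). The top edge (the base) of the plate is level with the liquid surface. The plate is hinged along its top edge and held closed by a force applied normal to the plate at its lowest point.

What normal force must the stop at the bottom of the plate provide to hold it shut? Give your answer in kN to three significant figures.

P ≈ 3.72 kN

γ = ρg = 1159 × 9.81 / 1000 = 11.36979 kN/m³.
Let θ = 26° be the plate's angle to the horizontal; measure y along the incline from where the plane meets the free surface. Vertical depth h = y·sinθ with sinθ = 0.438371.
With the apex down, the centroid sits h/3 = 1.7/3 = 0.566667 m below the base (the top edge), so y_c = 0.566667 m and h_c = 0.566667 × 0.438371 = 0.24841 m.
A = ½ × 3.1 × 1.7 = 2.635 m².
Resultant F = γ·h_c·A = 11.36979 × 0.24841 × 2.635 = 7.44221 kN.
I_c = b·h³/36 = 3.1 × 1.7³/36 = 0.423064 m⁴.
Centre of pressure: y_p = y_c + I_c/(y_c·A) = 0.566667 + 0.423064/(0.566667 × 2.635) = 0.566667 + 0.283333 = 0.85 m along the plane.
The resultant acts 0.566667 + 0.283333 = 0.85 m (along the plate) below the hinge at the top edge, so the moment about the hinge is M = F × 0.85 = 7.44221 × 0.85 = 6.32588 kN·m.
A normal force at the bottom, 1.7 m from the hinge, must supply this moment: P = 6.32588/1.7 = 3.72111 kN.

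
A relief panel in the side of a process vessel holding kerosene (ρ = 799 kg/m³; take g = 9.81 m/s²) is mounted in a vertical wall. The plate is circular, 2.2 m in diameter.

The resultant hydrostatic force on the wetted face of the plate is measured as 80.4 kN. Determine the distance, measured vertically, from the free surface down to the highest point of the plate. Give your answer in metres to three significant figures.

γ = ρg = 799 × 9.81 / 1000 = 7.83819 kN/m³.
A = π(1.1)² = 3.80133 m².
From F = γ·h_c·A, the centroid depth is h_c = 80.4/(7.83819 × 3.80133) = 2.69839 m.
The centroid is at the centre, 1.1 m below the top of the plate, so the highest point sits at h_top = 2.69839 − 1.1 = 1.59839 m below the surface.

d_top ≈ 1.60 m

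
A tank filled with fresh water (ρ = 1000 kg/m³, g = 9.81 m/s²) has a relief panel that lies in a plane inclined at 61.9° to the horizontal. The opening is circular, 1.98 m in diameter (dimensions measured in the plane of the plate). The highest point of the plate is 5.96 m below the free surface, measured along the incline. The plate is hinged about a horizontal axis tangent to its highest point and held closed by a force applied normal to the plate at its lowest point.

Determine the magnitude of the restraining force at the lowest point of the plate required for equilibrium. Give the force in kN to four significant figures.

P ≈ 95.89 kN

γ = ρg = 1000 × 9.81 = 9810 N/m³ = 9.81 kN/m³.
Let θ = 61.9° be the plate's angle to the horizontal; measure y along the incline from where the plane meets the free surface. Vertical depth h = y·sinθ with sinθ = 0.882127.
The centroid is at the centre, 0.99 m below the top of the plate, so y_c = 5.96 + 0.99 = 6.95 m and h_c = 6.95 × 0.882127 = 6.13078 m.
A = π(0.99)² = 3.07907 m².
Resultant F = γ·h_c·A = 9.81 × 6.13078 × 3.07907 = 185.184 kN.
I_c = πr⁴/4 = π × 0.99⁴/4 = 0.75445 m⁴.
Centre of pressure: y_p = y_c + I_c/(y_c·A) = 6.95 + 0.75445/(6.95 × 3.07907) = 6.95 + 0.0352554 = 6.98526 m along the plane.
The resultant acts 0.99 + 0.0352554 = 1.02526 m (along the plate) below the hinge at the top edge, so the moment about the hinge is M = F × 1.02526 = 185.184 × 1.02526 = 189.862 kN·m.
A normal force at the bottom, 1.98 m from the hinge, must supply this moment: P = 189.862/1.98 = 95.8899 kN.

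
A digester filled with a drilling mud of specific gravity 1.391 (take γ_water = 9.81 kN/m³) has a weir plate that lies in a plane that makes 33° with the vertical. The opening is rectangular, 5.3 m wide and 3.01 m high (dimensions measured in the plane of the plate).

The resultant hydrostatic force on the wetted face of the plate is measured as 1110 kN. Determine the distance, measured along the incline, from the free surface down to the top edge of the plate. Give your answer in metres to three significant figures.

γ = 1.391 × 9.81 = 13.64571 kN/m³.
A = 5.3 × 3.01 = 15.953 m².
From F = γ·h_c·A, the centroid depth is h_c = 1110/(13.64571 × 15.953) = 5.09899 m.
The plate makes 33° with the vertical, i.e. θ = 90° − 33° = 57° to the horizontal. Measuring y along the incline from the free-surface line, vertical depth h = y·sinθ with sinθ = 0.838671.
Along the incline, y_c = h_c/sinθ = 5.09899/0.838671 = 6.07985 m.
The centroid lies 3.01/2 = 1.505 m below the top edge, so the top edge sits at y_top = 6.07985 − 1.505 = 4.57485 m along the incline.

y_top ≈ 4.57 m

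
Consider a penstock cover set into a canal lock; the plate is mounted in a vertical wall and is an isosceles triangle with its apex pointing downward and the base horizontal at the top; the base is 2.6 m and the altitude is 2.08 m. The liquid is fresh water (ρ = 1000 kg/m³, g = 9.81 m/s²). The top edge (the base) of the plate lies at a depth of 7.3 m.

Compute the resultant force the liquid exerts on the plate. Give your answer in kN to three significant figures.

γ = ρg = 1000 × 9.81 = 9810 N/m³ = 9.81 kN/m³.
With the apex down, the centroid sits h/3 = 2.08/3 = 0.693333 m below the base (the top edge), so the centroid depth is h_c = 7.3 + 0.693333 = 7.99333 m.
A = ½ × 2.6 × 2.08 = 2.704 m².
Resultant F = γ·h_c·A = 9.81 × 7.99333 × 2.704 = 212.033 kN.

F ≈ 212 kN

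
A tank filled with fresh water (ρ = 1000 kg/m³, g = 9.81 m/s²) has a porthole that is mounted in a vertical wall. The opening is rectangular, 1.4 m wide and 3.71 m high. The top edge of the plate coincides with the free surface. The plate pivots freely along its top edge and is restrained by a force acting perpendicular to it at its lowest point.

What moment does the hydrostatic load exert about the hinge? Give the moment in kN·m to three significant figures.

M ≈ 234 kN·m

γ = ρg = 1000 × 9.81 = 9810 N/m³ = 9.81 kN/m³.
The centroid lies 3.71/2 = 1.855 m below the top edge, so the centroid depth is h_c = 1.855 m.
A = 1.4 × 3.71 = 5.194 m².
Resultant F = γ·h_c·A = 9.81 × 1.855 × 5.194 = 94.5181 kN.
I_c = b·h³/12 = 1.4 × 3.71³/12 = 5.95756 m⁴.
Centre of pressure: y_p = y_c + I_c/(y_c·A) = 1.855 + 5.95756/(1.855 × 5.194) = 1.855 + 0.618333 = 2.47333 m along the plane.
The resultant acts 1.855 + 0.618333 = 2.47333 m (along the plate) below the hinge at the top edge, so the moment about the hinge is M = F × 2.47333 = 94.5181 × 2.47333 = 233.774 kN·m.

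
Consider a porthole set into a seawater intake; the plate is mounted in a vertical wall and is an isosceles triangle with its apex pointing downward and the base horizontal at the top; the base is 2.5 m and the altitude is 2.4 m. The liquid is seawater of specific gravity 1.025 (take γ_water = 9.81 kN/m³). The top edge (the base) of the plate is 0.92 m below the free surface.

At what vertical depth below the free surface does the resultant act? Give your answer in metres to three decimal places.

h_p = 1.906 m

γ = 1.025 × 9.81 = 10.05525 kN/m³.
With the apex down, the centroid sits h/3 = 2.4/3 = 0.8 m below the base (the top edge), so the centroid depth is h_c = 0.92 + 0.8 = 1.72 m.
A = ½ × 2.5 × 2.4 = 3 m².
Resultant F = γ·h_c·A = 10.05525 × 1.72 × 3 = 51.8851 kN.
I_c = b·h³/36 = 2.5 × 2.4³/36 = 0.96 m⁴.
Centre of pressure: y_p = y_c + I_c/(y_c·A) = 1.72 + 0.96/(1.72 × 3) = 1.72 + 0.186047 = 1.90605 m along the plane.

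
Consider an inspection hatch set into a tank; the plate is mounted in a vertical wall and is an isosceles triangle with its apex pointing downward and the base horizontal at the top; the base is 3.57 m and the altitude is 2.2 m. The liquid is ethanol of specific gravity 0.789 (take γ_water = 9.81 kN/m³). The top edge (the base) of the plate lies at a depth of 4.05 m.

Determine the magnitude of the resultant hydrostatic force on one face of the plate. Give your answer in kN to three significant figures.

γ = 0.789 × 9.81 = 7.74009 kN/m³.
With the apex down, the centroid sits h/3 = 2.2/3 = 0.733333 m below the base (the top edge), so the centroid depth is h_c = 4.05 + 0.733333 = 4.78333 m.
A = ½ × 3.57 × 2.2 = 3.927 m².
Resultant F = γ·h_c·A = 7.74009 × 4.78333 × 3.927 = 145.391 kN.

F ≈ 145 kN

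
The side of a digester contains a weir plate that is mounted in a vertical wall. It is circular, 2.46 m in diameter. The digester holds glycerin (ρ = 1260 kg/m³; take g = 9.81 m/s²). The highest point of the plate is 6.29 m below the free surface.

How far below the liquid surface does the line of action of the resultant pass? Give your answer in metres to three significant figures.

h_p = 7.57 m

γ = ρg = 1260 × 9.81 / 1000 = 12.3606 kN/m³.
The centroid is at the centre, 1.23 m below the top of the plate, so the centroid depth is h_c = 6.29 + 1.23 = 7.52 m.
A = π(1.23)² = 4.75292 m².
Resultant F = γ·h_c·A = 12.3606 × 7.52 × 4.75292 = 441.792 kN.
I_c = πr⁴/4 = π × 1.23⁴/4 = 1.79767 m⁴.
Centre of pressure: y_p = y_c + I_c/(y_c·A) = 7.52 + 1.79767/(7.52 × 4.75292) = 7.52 + 0.0502958 = 7.5703 m along the plane.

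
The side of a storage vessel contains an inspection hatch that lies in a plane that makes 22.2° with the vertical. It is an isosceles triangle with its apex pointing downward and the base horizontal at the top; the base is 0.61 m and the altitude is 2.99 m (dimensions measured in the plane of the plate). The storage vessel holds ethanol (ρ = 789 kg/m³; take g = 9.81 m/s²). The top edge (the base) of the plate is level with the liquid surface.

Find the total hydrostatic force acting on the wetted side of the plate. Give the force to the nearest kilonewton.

γ = ρg = 789 × 9.81 / 1000 = 7.74009 kN/m³.
The plate makes 22.2° with the vertical, i.e. θ = 90° − 22.2° = 67.8° to the horizontal. Measuring y along the incline from the free-surface line, vertical depth h = y·sinθ with sinθ = 0.925871.
With the apex down, the centroid sits h/3 = 2.99/3 = 0.996667 m below the base (the top edge), so y_c = 0.996667 m and h_c = 0.996667 × 0.925871 = 0.922785 m.
A = ½ × 0.61 × 2.99 = 0.91195 m².
Resultant F = γ·h_c·A = 7.74009 × 0.922785 × 0.91195 = 6.51355 kN.

F ≈ 7 kN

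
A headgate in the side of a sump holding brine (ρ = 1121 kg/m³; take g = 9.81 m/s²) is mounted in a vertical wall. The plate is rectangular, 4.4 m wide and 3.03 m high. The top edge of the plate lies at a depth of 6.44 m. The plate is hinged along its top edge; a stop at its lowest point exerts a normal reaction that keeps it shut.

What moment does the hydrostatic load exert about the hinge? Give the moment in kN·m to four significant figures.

M ≈ 1879 kN·m

γ = ρg = 1121 × 9.81 / 1000 = 10.99701 kN/m³.
The centroid lies 3.03/2 = 1.515 m below the top edge, so the centroid depth is h_c = 6.44 + 1.515 = 7.955 m.
A = 4.4 × 3.03 = 13.332 m².
Resultant F = γ·h_c·A = 10.99701 × 7.955 × 13.332 = 1166.3 kN.
I_c = b·h³/12 = 4.4 × 3.03³/12 = 10.2 m⁴.
Centre of pressure: y_p = y_c + I_c/(y_c·A) = 7.955 + 10.2/(7.955 × 13.332) = 7.955 + 0.0961756 = 8.05118 m along the plane.
The resultant acts 1.515 + 0.0961756 = 1.61118 m (along the plate) below the hinge at the top edge, so the moment about the hinge is M = F × 1.61118 = 1166.3 × 1.61118 = 1879.12 kN·m.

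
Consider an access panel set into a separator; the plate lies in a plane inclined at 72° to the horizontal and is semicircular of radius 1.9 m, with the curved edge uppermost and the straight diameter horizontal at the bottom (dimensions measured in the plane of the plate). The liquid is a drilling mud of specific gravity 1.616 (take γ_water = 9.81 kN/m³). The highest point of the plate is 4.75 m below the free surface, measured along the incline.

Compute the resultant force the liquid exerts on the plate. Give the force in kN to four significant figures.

F ≈ 499.6 kN

γ = 1.616 × 9.81 = 15.85296 kN/m³.
Let θ = 72° be the plate's angle to the horizontal; measure y along the incline from where the plane meets the free surface. Vertical depth h = y·sinθ with sinθ = 0.951057.
The centroid lies 4r/(3π) = 0.806385 m above the diameter, so r − 4r/(3π) = 1.9 − 0.806385 = 1.09361 m below the topmost point, so y_c = 4.75 + 1.09361 = 5.84361 m and h_c = 5.84361 × 0.951057 = 5.55761 m.
A = πr²/2 = π × 1.9²/2 = 5.67057 m².
Resultant F = γ·h_c·A = 15.85296 × 5.55761 × 5.67057 = 499.603 kN.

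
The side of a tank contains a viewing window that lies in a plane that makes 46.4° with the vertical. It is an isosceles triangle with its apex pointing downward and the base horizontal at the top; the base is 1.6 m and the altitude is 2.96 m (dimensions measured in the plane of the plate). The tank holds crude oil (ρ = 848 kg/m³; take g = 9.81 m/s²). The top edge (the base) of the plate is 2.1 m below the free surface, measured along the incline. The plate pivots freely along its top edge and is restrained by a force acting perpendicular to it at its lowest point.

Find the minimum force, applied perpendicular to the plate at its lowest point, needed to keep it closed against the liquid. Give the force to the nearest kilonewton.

γ = ρg = 848 × 9.81 / 1000 = 8.31888 kN/m³.
The plate makes 46.4° with the vertical, i.e. θ = 90° − 46.4° = 43.6° to the horizontal. Measuring y along the incline from the free-surface line, vertical depth h = y·sinθ with sinθ = 0.689620.
With the apex down, the centroid sits h/3 = 2.96/3 = 0.986667 m below the base (the top edge), so y_c = 2.1 + 0.986667 = 3.08667 m and h_c = 3.08667 × 0.689620 = 2.12863 m.
A = ½ × 1.6 × 2.96 = 2.368 m².
Resultant F = γ·h_c·A = 8.31888 × 2.12863 × 2.368 = 41.9321 kN.
I_c = b·h³/36 = 1.6 × 2.96³/36 = 1.15264 m⁴.
Centre of pressure: y_p = y_c + I_c/(y_c·A) = 3.08667 + 1.15264/(3.08667 × 2.368) = 3.08667 + 0.157696 = 3.24437 m along the plane.
The resultant acts 0.986667 + 0.157696 = 1.14436 m (along the plate) below the hinge at the top edge, so the moment about the hinge is M = F × 1.14436 = 41.9321 × 1.14436 = 47.9854 kN·m.
A normal force at the bottom, 2.96 m from the hinge, must supply this moment: P = 47.9854/2.96 = 16.2113 kN.

P ≈ 16 kN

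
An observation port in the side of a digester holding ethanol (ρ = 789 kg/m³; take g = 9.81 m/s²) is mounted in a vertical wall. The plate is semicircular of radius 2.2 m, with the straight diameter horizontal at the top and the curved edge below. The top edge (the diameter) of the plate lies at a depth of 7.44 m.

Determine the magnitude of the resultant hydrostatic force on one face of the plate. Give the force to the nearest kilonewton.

γ = ρg = 789 × 9.81 / 1000 = 7.74009 kN/m³.
The centroid of a semicircle lies 4r/(3π) = 0.933709 m from the diameter, here below the top edge, so the centroid depth is h_c = 7.44 + 0.933709 = 8.37371 m.
A = πr²/2 = π × 2.2²/2 = 7.60265 m².
Resultant F = γ·h_c·A = 7.74009 × 8.37371 × 7.60265 = 492.753 kN.

F ≈ 493 kN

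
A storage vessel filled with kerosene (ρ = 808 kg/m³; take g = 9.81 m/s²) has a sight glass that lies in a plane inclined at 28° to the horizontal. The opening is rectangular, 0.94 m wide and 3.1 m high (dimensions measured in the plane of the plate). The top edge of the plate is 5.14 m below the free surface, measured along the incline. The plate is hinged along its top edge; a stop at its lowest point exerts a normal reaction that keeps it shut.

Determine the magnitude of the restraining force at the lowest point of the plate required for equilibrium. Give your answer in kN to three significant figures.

P ≈ 39.1 kN

γ = ρg = 808 × 9.81 / 1000 = 7.92648 kN/m³.
Let θ = 28° be the plate's angle to the horizontal; measure y along the incline from where the plane meets the free surface. Vertical depth h = y·sinθ with sinθ = 0.469472.
The centroid lies 3.1/2 = 1.55 m below the top edge, so y_c = 5.14 + 1.55 = 6.69 m and h_c = 6.69 × 0.469472 = 3.14077 m.
A = 0.94 × 3.1 = 2.914 m².
Resultant F = γ·h_c·A = 7.92648 × 3.14077 × 2.914 = 72.5448 kN.
I_c = b·h³/12 = 0.94 × 3.1³/12 = 2.33363 m⁴.
Centre of pressure: y_p = y_c + I_c/(y_c·A) = 6.69 + 2.33363/(6.69 × 2.914) = 6.69 + 0.119706 = 6.80971 m along the plane.
The resultant acts 1.55 + 0.119706 = 1.66971 m (along the plate) below the hinge at the top edge, so the moment about the hinge is M = F × 1.66971 = 72.5448 × 1.66971 = 121.129 kN·m.
A normal force at the bottom, 3.1 m from the hinge, must supply this moment: P = 121.129/3.1 = 39.0739 kN.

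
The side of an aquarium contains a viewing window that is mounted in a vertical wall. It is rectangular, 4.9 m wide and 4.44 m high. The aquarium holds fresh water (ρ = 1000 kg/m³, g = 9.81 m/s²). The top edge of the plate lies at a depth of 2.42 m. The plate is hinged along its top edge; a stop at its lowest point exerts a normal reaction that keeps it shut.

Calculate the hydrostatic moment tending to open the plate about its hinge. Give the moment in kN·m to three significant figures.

γ = ρg = 1000 × 9.81 = 9810 N/m³ = 9.81 kN/m³.
The centroid lies 4.44/2 = 2.22 m below the top edge, so the centroid depth is h_c = 2.42 + 2.22 = 4.64 m.
A = 4.9 × 4.44 = 21.756 m².
Resultant F = γ·h_c·A = 9.81 × 4.64 × 21.756 = 990.298 kN.
I_c = b·h³/12 = 4.9 × 4.44³/12 = 35.7408 m⁴.
Centre of pressure: y_p = y_c + I_c/(y_c·A) = 4.64 + 35.7408/(4.64 × 21.756) = 4.64 + 0.354052 = 4.99405 m along the plane.
The resultant acts 2.22 + 0.354052 = 2.57405 m (along the plate) below the hinge at the top edge, so the moment about the hinge is M = F × 2.57405 = 990.298 × 2.57405 = 2549.08 kN·m.

M ≈ 2550 kN·m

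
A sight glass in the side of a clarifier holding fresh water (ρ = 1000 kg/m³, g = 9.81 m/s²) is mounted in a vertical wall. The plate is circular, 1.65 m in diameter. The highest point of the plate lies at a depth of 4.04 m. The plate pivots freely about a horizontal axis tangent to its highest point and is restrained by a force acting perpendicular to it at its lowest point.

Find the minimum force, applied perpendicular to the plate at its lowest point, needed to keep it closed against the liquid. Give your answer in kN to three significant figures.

γ = ρg = 1000 × 9.81 = 9810 N/m³ = 9.81 kN/m³.
The centroid is at the centre, 0.825 m below the top of the plate, so the centroid depth is h_c = 4.04 + 0.825 = 4.865 m.
A = π(0.825)² = 2.13825 m².
Resultant F = γ·h_c·A = 9.81 × 4.865 × 2.13825 = 102.049 kN.
I_c = πr⁴/4 = π × 0.825⁴/4 = 0.363836 m⁴.
Centre of pressure: y_p = y_c + I_c/(y_c·A) = 4.865 + 0.363836/(4.865 × 2.13825) = 4.865 + 0.0349755 = 4.89998 m along the plane.
The resultant acts 0.825 + 0.0349755 = 0.859976 m (along the plate) below the hinge at the top edge, so the moment about the hinge is M = F × 0.859976 = 102.049 × 0.859976 = 87.7597 kN·m.
A normal force at the bottom, 1.65 m from the hinge, must supply this moment: P = 87.7597/1.65 = 53.1877 kN.

P ≈ 53.2 kN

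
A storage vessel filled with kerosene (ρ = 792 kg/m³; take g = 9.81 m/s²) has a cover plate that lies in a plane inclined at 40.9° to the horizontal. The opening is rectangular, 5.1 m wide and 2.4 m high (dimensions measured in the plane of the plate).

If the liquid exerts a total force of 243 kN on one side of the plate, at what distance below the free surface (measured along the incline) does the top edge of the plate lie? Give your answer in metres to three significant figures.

y_top ≈ 2.70 m

γ = ρg = 792 × 9.81 / 1000 = 7.76952 kN/m³.
A = 5.1 × 2.4 = 12.24 m².
From F = γ·h_c·A, the centroid depth is h_c = 243/(7.76952 × 12.24) = 2.55523 m.
Let θ = 40.9° be the plate's angle to the horizontal; measure y along the incline from where the plane meets the free surface. Vertical depth h = y·sinθ with sinθ = 0.654741.
Along the incline, y_c = h_c/sinθ = 2.55523/0.654741 = 3.90266 m.
The centroid lies 2.4/2 = 1.2 m below the top edge, so the top edge sits at y_top = 3.90266 − 1.2 = 2.70266 m along the incline.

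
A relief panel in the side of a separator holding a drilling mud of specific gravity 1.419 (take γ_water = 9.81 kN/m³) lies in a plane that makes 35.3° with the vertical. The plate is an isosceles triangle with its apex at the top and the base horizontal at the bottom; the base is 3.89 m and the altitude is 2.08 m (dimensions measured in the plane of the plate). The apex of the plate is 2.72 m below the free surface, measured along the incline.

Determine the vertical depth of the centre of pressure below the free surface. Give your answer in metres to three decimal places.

h_p = 3.399 m

γ = 1.419 × 9.81 = 13.92039 kN/m³.
The plate makes 35.3° with the vertical, i.e. θ = 90° − 35.3° = 54.7° to the horizontal. Measuring y along the incline from the free-surface line, vertical depth h = y·sinθ with sinθ = 0.816138.
With the apex up, the centroid sits 2h/3 = 2 × 2.08/3 = 1.38667 m below the apex, so y_c = 2.72 + 1.38667 = 4.10667 m and h_c = 4.10667 × 0.816138 = 3.35161 m.
A = ½ × 3.89 × 2.08 = 4.0456 m².
Resultant F = γ·h_c·A = 13.92039 × 3.35161 × 4.0456 = 188.75 kN.
I_c = b·h³/36 = 3.89 × 2.08³/36 = 0.972382 m⁴.
Centre of pressure: y_p = y_c + I_c/(y_c·A) = 4.10667 + 0.972382/(4.10667 × 4.0456) = 4.10667 + 0.0585281 = 4.1652 m along the plane.
Vertically, h_p = y_p·sinθ = 4.1652 × 0.816138 = 3.39938 m.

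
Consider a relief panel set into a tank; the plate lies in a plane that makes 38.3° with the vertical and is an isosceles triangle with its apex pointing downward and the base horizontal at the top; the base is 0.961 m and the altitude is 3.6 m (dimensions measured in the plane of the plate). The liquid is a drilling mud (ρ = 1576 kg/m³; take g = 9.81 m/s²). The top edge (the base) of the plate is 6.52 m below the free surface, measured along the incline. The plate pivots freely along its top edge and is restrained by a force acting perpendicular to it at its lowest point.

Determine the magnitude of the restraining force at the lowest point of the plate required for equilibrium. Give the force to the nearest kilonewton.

γ = ρg = 1576 × 9.81 / 1000 = 15.46056 kN/m³.
The plate makes 38.3° with the vertical, i.e. θ = 90° − 38.3° = 51.7° to the horizontal. Measuring y along the incline from the free-surface line, vertical depth h = y·sinθ with sinθ = 0.784776.
With the apex down, the centroid sits h/3 = 3.6/3 = 1.2 m below the base (the top edge), so y_c = 6.52 + 1.2 = 7.72 m and h_c = 7.72 × 0.784776 = 6.05847 m.
A = ½ × 0.961 × 3.6 = 1.7298 m².
Resultant F = γ·h_c·A = 15.46056 × 6.05847 × 1.7298 = 162.026 kN.
I_c = b·h³/36 = 0.961 × 3.6³/36 = 1.24546 m⁴.
Centre of pressure: y_p = y_c + I_c/(y_c·A) = 7.72 + 1.24546/(7.72 × 1.7298) = 7.72 + 0.0932645 = 7.81326 m along the plane.
The resultant acts 1.2 + 0.0932645 = 1.29326 m (along the plate) below the hinge at the top edge, so the moment about the hinge is M = F × 1.29326 = 162.026 × 1.29326 = 209.542 kN·m.
A normal force at the bottom, 3.6 m from the hinge, must supply this moment: P = 209.542/3.6 = 58.2061 kN.

P ≈ 58 kN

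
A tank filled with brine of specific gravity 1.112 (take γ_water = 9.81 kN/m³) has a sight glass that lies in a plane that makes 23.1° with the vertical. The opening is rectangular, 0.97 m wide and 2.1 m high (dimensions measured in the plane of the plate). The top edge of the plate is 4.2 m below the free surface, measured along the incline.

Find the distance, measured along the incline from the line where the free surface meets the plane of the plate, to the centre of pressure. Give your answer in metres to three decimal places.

γ = 1.112 × 9.81 = 10.90872 kN/m³.
The plate makes 23.1° with the vertical, i.e. θ = 90° − 23.1° = 66.9° to the horizontal. Measuring y along the incline from the free-surface line, vertical depth h = y·sinθ with sinθ = 0.919821.
The centroid lies 2.1/2 = 1.05 m below the top edge, so y_c = 4.2 + 1.05 = 5.25 m and h_c = 5.25 × 0.919821 = 4.82906 m.
A = 0.97 × 2.1 = 2.037 m².
Resultant F = γ·h_c·A = 10.90872 × 4.82906 × 2.037 = 107.307 kN.
I_c = b·h³/12 = 0.97 × 2.1³/12 = 0.748598 m⁴.
Centre of pressure: y_p = y_c + I_c/(y_c·A) = 5.25 + 0.748598/(5.25 × 2.037) = 5.25 + 0.07 = 5.32 m along the plane.

y_p = 5.320 m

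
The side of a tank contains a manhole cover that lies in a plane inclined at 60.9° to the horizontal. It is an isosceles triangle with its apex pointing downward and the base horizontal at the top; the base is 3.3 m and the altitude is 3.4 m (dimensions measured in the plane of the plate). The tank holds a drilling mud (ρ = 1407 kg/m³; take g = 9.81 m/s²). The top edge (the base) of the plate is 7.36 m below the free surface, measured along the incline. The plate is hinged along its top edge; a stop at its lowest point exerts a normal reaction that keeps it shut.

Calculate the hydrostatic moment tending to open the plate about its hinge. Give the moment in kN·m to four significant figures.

M ≈ 694.7 kN·m

γ = ρg = 1407 × 9.81 / 1000 = 13.80267 kN/m³.
Let θ = 60.9° be the plate's angle to the horizontal; measure y along the incline from where the plane meets the free surface. Vertical depth h = y·sinθ with sinθ = 0.873772.
With the apex down, the centroid sits h/3 = 3.4/3 = 1.13333 m below the base (the top edge), so y_c = 7.36 + 1.13333 = 8.49333 m and h_c = 8.49333 × 0.873772 = 7.42123 m.
A = ½ × 3.3 × 3.4 = 5.61 m².
Resultant F = γ·h_c·A = 13.80267 × 7.42123 × 5.61 = 574.648 kN.
I_c = b·h³/36 = 3.3 × 3.4³/36 = 3.60287 m⁴.
Centre of pressure: y_p = y_c + I_c/(y_c·A) = 8.49333 + 3.60287/(8.49333 × 5.61) = 8.49333 + 0.075615 = 8.56895 m along the plane.
The resultant acts 1.13333 + 0.075615 = 1.20894 m (along the plate) below the hinge at the top edge, so the moment about the hinge is M = F × 1.20894 = 574.648 × 1.20894 = 694.715 kN·m.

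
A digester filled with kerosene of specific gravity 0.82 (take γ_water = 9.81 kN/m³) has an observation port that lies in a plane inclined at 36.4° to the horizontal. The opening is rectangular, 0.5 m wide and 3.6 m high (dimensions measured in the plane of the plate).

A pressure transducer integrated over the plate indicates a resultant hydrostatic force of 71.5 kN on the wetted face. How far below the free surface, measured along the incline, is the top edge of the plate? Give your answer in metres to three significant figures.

γ = 0.82 × 9.81 = 8.0442 kN/m³.
A = 0.5 × 3.6 = 1.8 m².
From F = γ·h_c·A, the centroid depth is h_c = 71.5/(8.0442 × 1.8) = 4.938 m.
Let θ = 36.4° be the plate's angle to the horizontal; measure y along the incline from where the plane meets the free surface. Vertical depth h = y·sinθ with sinθ = 0.593419.
Along the incline, y_c = h_c/sinθ = 4.938/0.593419 = 8.32127 m.
The centroid lies 3.6/2 = 1.8 m below the top edge, so the top edge sits at y_top = 8.32127 − 1.8 = 6.52127 m along the incline.

y_top ≈ 6.52 m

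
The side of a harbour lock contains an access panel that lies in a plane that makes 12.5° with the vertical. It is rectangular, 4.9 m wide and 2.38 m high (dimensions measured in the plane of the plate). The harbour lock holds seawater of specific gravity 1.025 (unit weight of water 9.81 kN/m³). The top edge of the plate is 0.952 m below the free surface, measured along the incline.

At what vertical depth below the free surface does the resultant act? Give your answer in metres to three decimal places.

γ = 1.025 × 9.81 = 10.05525 kN/m³.
The plate makes 12.5° with the vertical, i.e. θ = 90° − 12.5° = 77.5° to the horizontal. Measuring y along the incline from the free-surface line, vertical depth h = y·sinθ with sinθ = 0.976296.
The centroid lies 2.38/2 = 1.19 m below the top edge, so y_c = 0.952 + 1.19 = 2.142 m and h_c = 2.142 × 0.976296 = 2.09123 m.
A = 4.9 × 2.38 = 11.662 m².
Resultant F = γ·h_c·A = 10.05525 × 2.09123 × 11.662 = 245.227 kN.
I_c = b·h³/12 = 4.9 × 2.38³/12 = 5.50485 m⁴.
Centre of pressure: y_p = y_c + I_c/(y_c·A) = 2.142 + 5.50485/(2.142 × 11.662) = 2.142 + 0.22037 = 2.36237 m along the plane.
Vertically, h_p = y_p·sinθ = 2.36237 × 0.976296 = 2.30637 m.

h_p = 2.306 m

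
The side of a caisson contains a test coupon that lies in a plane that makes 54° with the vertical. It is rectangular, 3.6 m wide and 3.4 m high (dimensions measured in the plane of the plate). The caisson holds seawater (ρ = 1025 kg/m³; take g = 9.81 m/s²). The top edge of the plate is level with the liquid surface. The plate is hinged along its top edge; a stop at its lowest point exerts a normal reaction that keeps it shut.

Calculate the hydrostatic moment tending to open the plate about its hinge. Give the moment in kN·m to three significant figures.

γ = ρg = 1025 × 9.81 / 1000 = 10.05525 kN/m³.
The plate makes 54° with the vertical, i.e. θ = 90° − 54° = 36° to the horizontal. Measuring y along the incline from the free-surface line, vertical depth h = y·sinθ with sinθ = 0.587785.
The centroid lies 3.4/2 = 1.7 m below the top edge, so y_c = 1.7 m and h_c = 1.7 × 0.587785 = 0.999235 m.
A = 3.6 × 3.4 = 12.24 m².
Resultant F = γ·h_c·A = 10.05525 × 0.999235 × 12.24 = 122.982 kN.
I_c = b·h³/12 = 3.6 × 3.4³/12 = 11.7912 m⁴.
Centre of pressure: y_p = y_c + I_c/(y_c·A) = 1.7 + 11.7912/(1.7 × 12.24) = 1.7 + 0.566667 = 2.26667 m along the plane.
The resultant acts 1.7 + 0.566667 = 2.26667 m (along the plate) below the hinge at the top edge, so the moment about the hinge is M = F × 2.26667 = 122.982 × 2.26667 = 278.76 kN·m.

M ≈ 279 kN·m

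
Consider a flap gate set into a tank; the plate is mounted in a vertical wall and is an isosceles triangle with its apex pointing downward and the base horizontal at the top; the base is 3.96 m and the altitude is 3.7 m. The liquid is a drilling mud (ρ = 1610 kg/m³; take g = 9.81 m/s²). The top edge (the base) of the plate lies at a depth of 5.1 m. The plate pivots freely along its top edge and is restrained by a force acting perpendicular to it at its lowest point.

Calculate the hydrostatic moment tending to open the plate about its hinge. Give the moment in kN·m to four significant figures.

M ≈ 991.8 kN·m

γ = ρg = 1610 × 9.81 / 1000 = 15.7941 kN/m³.
With the apex down, the centroid sits h/3 = 3.7/3 = 1.23333 m below the base (the top edge), so the centroid depth is h_c = 5.1 + 1.23333 = 6.33333 m.
A = ½ × 3.96 × 3.7 = 7.326 m².
Resultant F = γ·h_c·A = 15.7941 × 6.33333 × 7.326 = 732.814 kN.
I_c = b·h³/36 = 3.96 × 3.7³/36 = 5.57183 m⁴.
Centre of pressure: y_p = y_c + I_c/(y_c·A) = 6.33333 + 5.57183/(6.33333 × 7.326) = 6.33333 + 0.120088 = 6.45342 m along the plane.
The resultant acts 1.23333 + 0.120088 = 1.35342 m (along the plate) below the hinge at the top edge, so the moment about the hinge is M = F × 1.35342 = 732.814 × 1.35342 = 991.805 kN·m.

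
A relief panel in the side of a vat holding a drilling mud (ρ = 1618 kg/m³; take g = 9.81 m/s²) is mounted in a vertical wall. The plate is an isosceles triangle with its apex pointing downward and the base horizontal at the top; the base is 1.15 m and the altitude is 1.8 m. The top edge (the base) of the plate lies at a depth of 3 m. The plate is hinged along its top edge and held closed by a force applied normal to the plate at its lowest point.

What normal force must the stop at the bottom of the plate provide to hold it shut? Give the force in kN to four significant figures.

γ = ρg = 1618 × 9.81 / 1000 = 15.87258 kN/m³.
With the apex down, the centroid sits h/3 = 1.8/3 = 0.6 m below the base (the top edge), so the centroid depth is h_c = 3 + 0.6 = 3.6 m.
A = ½ × 1.15 × 1.8 = 1.035 m².
Resultant F = γ·h_c·A = 15.87258 × 3.6 × 1.035 = 59.1412 kN.
I_c = b·h³/36 = 1.15 × 1.8³/36 = 0.1863 m⁴.
Centre of pressure: y_p = y_c + I_c/(y_c·A) = 3.6 + 0.1863/(3.6 × 1.035) = 3.6 + 0.05 = 3.65 m along the plane.
The resultant acts 0.6 + 0.05 = 0.65 m (along the plate) below the hinge at the top edge, so the moment about the hinge is M = F × 0.65 = 59.1412 × 0.65 = 38.4418 kN·m.
A normal force at the bottom, 1.8 m from the hinge, must supply this moment: P = 38.4418/1.8 = 21.3566 kN.

P ≈ 21.36 kN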